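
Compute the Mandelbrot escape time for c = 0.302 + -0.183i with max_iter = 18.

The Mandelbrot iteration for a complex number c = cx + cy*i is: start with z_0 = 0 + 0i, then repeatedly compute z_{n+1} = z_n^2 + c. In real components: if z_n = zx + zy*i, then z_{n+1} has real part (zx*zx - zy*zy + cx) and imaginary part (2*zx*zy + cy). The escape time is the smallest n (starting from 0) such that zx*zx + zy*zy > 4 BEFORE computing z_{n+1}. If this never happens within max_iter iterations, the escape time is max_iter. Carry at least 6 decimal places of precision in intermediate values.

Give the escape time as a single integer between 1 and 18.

Answer: 18

Derivation:
z_0 = 0 + 0i, c = 0.3020 + -0.1830i
Iter 1: z = 0.3020 + -0.1830i, |z|^2 = 0.1247
Iter 2: z = 0.3597 + -0.2935i, |z|^2 = 0.2156
Iter 3: z = 0.3452 + -0.3942i, |z|^2 = 0.2746
Iter 4: z = 0.2658 + -0.4552i, |z|^2 = 0.2778
Iter 5: z = 0.1655 + -0.4250i, |z|^2 = 0.2080
Iter 6: z = 0.1488 + -0.3237i, |z|^2 = 0.1269
Iter 7: z = 0.2194 + -0.2793i, |z|^2 = 0.1261
Iter 8: z = 0.2721 + -0.3056i, |z|^2 = 0.1674
Iter 9: z = 0.2827 + -0.3493i, |z|^2 = 0.2019
Iter 10: z = 0.2599 + -0.3805i, |z|^2 = 0.2123
Iter 11: z = 0.2248 + -0.3808i, |z|^2 = 0.1955
Iter 12: z = 0.2075 + -0.3542i, |z|^2 = 0.1685
Iter 13: z = 0.2196 + -0.3300i, |z|^2 = 0.1571
Iter 14: z = 0.2413 + -0.3280i, |z|^2 = 0.1658
Iter 15: z = 0.2527 + -0.3413i, |z|^2 = 0.1803
Iter 16: z = 0.2494 + -0.3555i, |z|^2 = 0.1885
Iter 17: z = 0.2378 + -0.3603i, |z|^2 = 0.1864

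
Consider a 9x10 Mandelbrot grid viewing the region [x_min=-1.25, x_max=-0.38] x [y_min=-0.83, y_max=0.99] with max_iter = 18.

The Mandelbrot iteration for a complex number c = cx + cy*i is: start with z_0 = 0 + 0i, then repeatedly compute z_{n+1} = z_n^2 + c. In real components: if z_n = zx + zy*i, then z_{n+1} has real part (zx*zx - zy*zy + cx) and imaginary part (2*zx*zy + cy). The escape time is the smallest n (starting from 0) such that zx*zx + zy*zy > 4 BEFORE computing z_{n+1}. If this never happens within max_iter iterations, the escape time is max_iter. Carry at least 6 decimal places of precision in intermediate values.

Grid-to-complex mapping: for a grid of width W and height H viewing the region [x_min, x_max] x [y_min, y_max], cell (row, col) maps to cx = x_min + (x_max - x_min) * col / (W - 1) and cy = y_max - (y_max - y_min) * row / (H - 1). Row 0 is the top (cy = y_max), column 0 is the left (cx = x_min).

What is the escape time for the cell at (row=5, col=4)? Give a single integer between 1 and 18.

z_0 = 0 + 0i, c = -0.8150 + -0.0211i
Iter 1: z = -0.8150 + -0.0211i, |z|^2 = 0.6647
Iter 2: z = -0.1512 + 0.0133i, |z|^2 = 0.0230
Iter 3: z = -0.7923 + -0.0251i, |z|^2 = 0.6284
Iter 4: z = -0.1879 + 0.0187i, |z|^2 = 0.0356
Iter 5: z = -0.7801 + -0.0281i, |z|^2 = 0.6093
Iter 6: z = -0.2073 + 0.0228i, |z|^2 = 0.0435
Iter 7: z = -0.7725 + -0.0306i, |z|^2 = 0.5978
Iter 8: z = -0.2191 + 0.0261i, |z|^2 = 0.0487
Iter 9: z = -0.7677 + -0.0326i, |z|^2 = 0.5904
Iter 10: z = -0.2267 + 0.0289i, |z|^2 = 0.0522
Iter 11: z = -0.7644 + -0.0342i, |z|^2 = 0.5855
Iter 12: z = -0.2318 + 0.0312i, |z|^2 = 0.0547
Iter 13: z = -0.7622 + -0.0356i, |z|^2 = 0.5823
Iter 14: z = -0.2353 + 0.0331i, |z|^2 = 0.0565
Iter 15: z = -0.7607 + -0.0367i, |z|^2 = 0.5801
Iter 16: z = -0.2376 + 0.0347i, |z|^2 = 0.0577
Iter 17: z = -0.7597 + -0.0376i, |z|^2 = 0.5786

Answer: 18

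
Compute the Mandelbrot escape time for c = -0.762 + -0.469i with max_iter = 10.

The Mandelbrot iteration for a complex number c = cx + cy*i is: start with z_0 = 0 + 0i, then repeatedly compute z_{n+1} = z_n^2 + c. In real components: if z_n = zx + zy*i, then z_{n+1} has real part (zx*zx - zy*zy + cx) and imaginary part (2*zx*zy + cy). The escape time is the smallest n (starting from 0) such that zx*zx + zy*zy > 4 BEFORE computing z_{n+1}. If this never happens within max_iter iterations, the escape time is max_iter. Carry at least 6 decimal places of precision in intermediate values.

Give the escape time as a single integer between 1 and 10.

Answer: 7

Derivation:
z_0 = 0 + 0i, c = -0.7620 + -0.4690i
Iter 1: z = -0.7620 + -0.4690i, |z|^2 = 0.8006
Iter 2: z = -0.4013 + 0.2458i, |z|^2 = 0.2215
Iter 3: z = -0.6613 + -0.6663i, |z|^2 = 0.8813
Iter 4: z = -0.7685 + 0.4122i, |z|^2 = 0.7606
Iter 5: z = -0.3413 + -1.1026i, |z|^2 = 1.3323
Iter 6: z = -1.8613 + 0.2837i, |z|^2 = 3.5449
Iter 7: z = 2.6219 + -1.5251i, |z|^2 = 9.2003
Escaped at iteration 7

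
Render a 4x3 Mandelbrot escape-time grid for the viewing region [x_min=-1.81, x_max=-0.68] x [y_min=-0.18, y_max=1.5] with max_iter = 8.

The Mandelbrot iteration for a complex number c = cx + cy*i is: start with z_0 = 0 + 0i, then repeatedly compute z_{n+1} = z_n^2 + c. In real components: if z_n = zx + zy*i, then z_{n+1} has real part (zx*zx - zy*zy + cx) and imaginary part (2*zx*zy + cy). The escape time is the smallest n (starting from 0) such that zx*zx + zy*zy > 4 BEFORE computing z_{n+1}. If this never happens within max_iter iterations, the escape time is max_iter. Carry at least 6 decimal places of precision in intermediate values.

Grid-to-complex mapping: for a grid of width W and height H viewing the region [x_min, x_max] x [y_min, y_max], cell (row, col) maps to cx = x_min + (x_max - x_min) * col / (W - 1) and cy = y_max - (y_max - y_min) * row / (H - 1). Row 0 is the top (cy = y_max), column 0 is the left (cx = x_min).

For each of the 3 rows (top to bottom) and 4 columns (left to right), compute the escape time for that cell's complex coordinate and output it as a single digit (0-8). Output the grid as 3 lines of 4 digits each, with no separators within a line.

Answer: 1122
2346
4688

Derivation:
(row=0, col=0): c = -1.8100 + 1.5000i → escape time 1
(row=0, col=1): c = -1.4333 + 1.5000i → escape time 1
(row=0, col=2): c = -1.0567 + 1.5000i → escape time 2
(row=0, col=3): c = -0.6800 + 1.5000i → escape time 2
(row=1, col=0): c = -1.8100 + 0.6600i → escape time 2
(row=1, col=1): c = -1.4333 + 0.6600i → escape time 3
(row=1, col=2): c = -1.0567 + 0.6600i → escape time 4
(row=1, col=3): c = -0.6800 + 0.6600i → escape time 6
(row=2, col=0): c = -1.8100 + -0.1800i → escape time 4
(row=2, col=1): c = -1.4333 + -0.1800i → escape time 6
(row=2, col=2): c = -1.0567 + -0.1800i → escape time 8
(row=2, col=3): c = -0.6800 + -0.1800i → escape time 8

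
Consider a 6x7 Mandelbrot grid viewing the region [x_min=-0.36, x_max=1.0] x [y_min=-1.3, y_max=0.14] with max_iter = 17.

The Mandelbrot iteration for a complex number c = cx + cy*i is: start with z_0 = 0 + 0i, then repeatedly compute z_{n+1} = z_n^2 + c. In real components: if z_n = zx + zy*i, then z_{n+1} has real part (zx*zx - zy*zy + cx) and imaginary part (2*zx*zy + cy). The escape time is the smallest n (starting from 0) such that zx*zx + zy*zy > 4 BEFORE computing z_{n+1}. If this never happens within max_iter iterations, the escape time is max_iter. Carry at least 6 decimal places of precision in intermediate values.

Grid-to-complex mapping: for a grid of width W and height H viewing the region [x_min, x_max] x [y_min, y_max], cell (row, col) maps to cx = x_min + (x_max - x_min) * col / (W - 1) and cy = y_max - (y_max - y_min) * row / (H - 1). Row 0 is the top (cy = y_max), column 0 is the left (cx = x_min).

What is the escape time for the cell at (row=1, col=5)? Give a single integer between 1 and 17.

Answer: 2

Derivation:
z_0 = 0 + 0i, c = 1.0000 + -0.1000i
Iter 1: z = 1.0000 + -0.1000i, |z|^2 = 1.0100
Iter 2: z = 1.9900 + -0.3000i, |z|^2 = 4.0501
Escaped at iteration 2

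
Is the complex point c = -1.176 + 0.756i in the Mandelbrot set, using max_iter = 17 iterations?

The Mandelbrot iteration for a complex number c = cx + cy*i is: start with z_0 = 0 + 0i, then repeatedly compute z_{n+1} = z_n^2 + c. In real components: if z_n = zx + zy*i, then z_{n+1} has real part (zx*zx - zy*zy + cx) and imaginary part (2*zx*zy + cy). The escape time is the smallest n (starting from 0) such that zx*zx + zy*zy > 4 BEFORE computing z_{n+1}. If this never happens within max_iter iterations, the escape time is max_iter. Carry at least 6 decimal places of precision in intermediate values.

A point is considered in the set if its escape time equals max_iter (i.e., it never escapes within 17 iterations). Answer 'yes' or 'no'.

z_0 = 0 + 0i, c = -1.1760 + 0.7560i
Iter 1: z = -1.1760 + 0.7560i, |z|^2 = 1.9545
Iter 2: z = -0.3646 + -1.0221i, |z|^2 = 1.1776
Iter 3: z = -2.0878 + 1.5012i, |z|^2 = 6.6127
Escaped at iteration 3

Answer: no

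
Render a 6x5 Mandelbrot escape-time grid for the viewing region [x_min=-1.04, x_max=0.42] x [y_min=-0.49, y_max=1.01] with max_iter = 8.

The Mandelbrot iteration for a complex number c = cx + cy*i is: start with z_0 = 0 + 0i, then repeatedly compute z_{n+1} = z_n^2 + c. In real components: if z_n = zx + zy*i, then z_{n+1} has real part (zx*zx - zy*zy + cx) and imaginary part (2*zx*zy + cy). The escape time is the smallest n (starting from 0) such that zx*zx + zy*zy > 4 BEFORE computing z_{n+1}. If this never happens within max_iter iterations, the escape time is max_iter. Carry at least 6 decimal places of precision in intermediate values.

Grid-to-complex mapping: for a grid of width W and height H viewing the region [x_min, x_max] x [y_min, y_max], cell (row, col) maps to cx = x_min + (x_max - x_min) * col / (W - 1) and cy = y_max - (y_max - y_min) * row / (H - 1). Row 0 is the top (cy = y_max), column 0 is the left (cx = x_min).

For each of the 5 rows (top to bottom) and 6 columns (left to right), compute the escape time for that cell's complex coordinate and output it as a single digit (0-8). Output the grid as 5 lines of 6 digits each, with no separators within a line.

Answer: 334843
458886
888888
888887
568886

Derivation:
(row=0, col=0): c = -1.0400 + 1.0100i → escape time 3
(row=0, col=1): c = -0.7480 + 1.0100i → escape time 3
(row=0, col=2): c = -0.4560 + 1.0100i → escape time 4
(row=0, col=3): c = -0.1640 + 1.0100i → escape time 8
(row=0, col=4): c = 0.1280 + 1.0100i → escape time 4
(row=0, col=5): c = 0.4200 + 1.0100i → escape time 3
(row=1, col=0): c = -1.0400 + 0.6350i → escape time 4
(row=1, col=1): c = -0.7480 + 0.6350i → escape time 5
(row=1, col=2): c = -0.4560 + 0.6350i → escape time 8
(row=1, col=3): c = -0.1640 + 0.6350i → escape time 8
(row=1, col=4): c = 0.1280 + 0.6350i → escape time 8
(row=1, col=5): c = 0.4200 + 0.6350i → escape time 6
(row=2, col=0): c = -1.0400 + 0.2600i → escape time 8
(row=2, col=1): c = -0.7480 + 0.2600i → escape time 8
(row=2, col=2): c = -0.4560 + 0.2600i → escape time 8
(row=2, col=3): c = -0.1640 + 0.2600i → escape time 8
(row=2, col=4): c = 0.1280 + 0.2600i → escape time 8
(row=2, col=5): c = 0.4200 + 0.2600i → escape time 8
(row=3, col=0): c = -1.0400 + -0.1150i → escape time 8
(row=3, col=1): c = -0.7480 + -0.1150i → escape time 8
(row=3, col=2): c = -0.4560 + -0.1150i → escape time 8
(row=3, col=3): c = -0.1640 + -0.1150i → escape time 8
(row=3, col=4): c = 0.1280 + -0.1150i → escape time 8
(row=3, col=5): c = 0.4200 + -0.1150i → escape time 7
(row=4, col=0): c = -1.0400 + -0.4900i → escape time 5
(row=4, col=1): c = -0.7480 + -0.4900i → escape time 6
(row=4, col=2): c = -0.4560 + -0.4900i → escape time 8
(row=4, col=3): c = -0.1640 + -0.4900i → escape time 8
(row=4, col=4): c = 0.1280 + -0.4900i → escape time 8
(row=4, col=5): c = 0.4200 + -0.4900i → escape time 6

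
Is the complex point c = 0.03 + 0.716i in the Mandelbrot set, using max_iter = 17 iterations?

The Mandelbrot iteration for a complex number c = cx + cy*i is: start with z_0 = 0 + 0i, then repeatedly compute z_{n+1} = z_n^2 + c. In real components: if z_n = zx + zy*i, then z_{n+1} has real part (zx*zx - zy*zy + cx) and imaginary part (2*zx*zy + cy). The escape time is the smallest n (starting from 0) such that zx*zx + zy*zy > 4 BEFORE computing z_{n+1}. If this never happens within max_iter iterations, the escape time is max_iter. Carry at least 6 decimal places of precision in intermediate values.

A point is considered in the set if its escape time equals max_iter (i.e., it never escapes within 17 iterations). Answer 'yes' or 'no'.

Answer: no

Derivation:
z_0 = 0 + 0i, c = 0.0300 + 0.7160i
Iter 1: z = 0.0300 + 0.7160i, |z|^2 = 0.5136
Iter 2: z = -0.4818 + 0.7590i, |z|^2 = 0.8081
Iter 3: z = -0.3139 + -0.0153i, |z|^2 = 0.0988
Iter 4: z = 0.1283 + 0.7256i, |z|^2 = 0.5429
Iter 5: z = -0.4800 + 0.9022i, |z|^2 = 1.0444
Iter 6: z = -0.5536 + -0.1501i, |z|^2 = 0.3290
Iter 7: z = 0.3139 + 0.8822i, |z|^2 = 0.8769
Iter 8: z = -0.6498 + 1.2699i, |z|^2 = 2.0348
Iter 9: z = -1.1604 + -0.9343i, |z|^2 = 2.2194
Iter 10: z = 0.5035 + 2.8843i, |z|^2 = 8.5728
Escaped at iteration 10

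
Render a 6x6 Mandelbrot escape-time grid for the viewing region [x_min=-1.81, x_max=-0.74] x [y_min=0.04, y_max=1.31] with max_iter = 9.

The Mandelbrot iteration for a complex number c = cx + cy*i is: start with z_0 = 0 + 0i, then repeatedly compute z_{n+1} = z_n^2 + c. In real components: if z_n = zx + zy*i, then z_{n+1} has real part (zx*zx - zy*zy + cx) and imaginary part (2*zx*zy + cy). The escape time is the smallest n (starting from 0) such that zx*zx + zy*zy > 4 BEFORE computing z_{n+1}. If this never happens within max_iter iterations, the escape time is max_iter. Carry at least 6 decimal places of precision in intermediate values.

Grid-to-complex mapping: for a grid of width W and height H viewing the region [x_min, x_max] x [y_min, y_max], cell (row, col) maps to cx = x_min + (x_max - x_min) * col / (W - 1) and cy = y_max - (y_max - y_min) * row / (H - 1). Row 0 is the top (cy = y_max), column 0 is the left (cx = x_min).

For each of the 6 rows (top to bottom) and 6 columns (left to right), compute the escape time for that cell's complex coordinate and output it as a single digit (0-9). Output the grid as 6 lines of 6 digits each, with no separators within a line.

Answer: 112222
123333
233334
333456
445999
789999

Derivation:
(row=0, col=0): c = -1.8100 + 1.3100i → escape time 1
(row=0, col=1): c = -1.5960 + 1.3100i → escape time 1
(row=0, col=2): c = -1.3820 + 1.3100i → escape time 2
(row=0, col=3): c = -1.1680 + 1.3100i → escape time 2
(row=0, col=4): c = -0.9540 + 1.3100i → escape time 2
(row=0, col=5): c = -0.7400 + 1.3100i → escape time 2
(row=1, col=0): c = -1.8100 + 1.0560i → escape time 1
(row=1, col=1): c = -1.5960 + 1.0560i → escape time 2
(row=1, col=2): c = -1.3820 + 1.0560i → escape time 3
(row=1, col=3): c = -1.1680 + 1.0560i → escape time 3
(row=1, col=4): c = -0.9540 + 1.0560i → escape time 3
(row=1, col=5): c = -0.7400 + 1.0560i → escape time 3
(row=2, col=0): c = -1.8100 + 0.8020i → escape time 2
(row=2, col=1): c = -1.5960 + 0.8020i → escape time 3
(row=2, col=2): c = -1.3820 + 0.8020i → escape time 3
(row=2, col=3): c = -1.1680 + 0.8020i → escape time 3
(row=2, col=4): c = -0.9540 + 0.8020i → escape time 3
(row=2, col=5): c = -0.7400 + 0.8020i → escape time 4
(row=3, col=0): c = -1.8100 + 0.5480i → escape time 3
(row=3, col=1): c = -1.5960 + 0.5480i → escape time 3
(row=3, col=2): c = -1.3820 + 0.5480i → escape time 3
(row=3, col=3): c = -1.1680 + 0.5480i → escape time 4
(row=3, col=4): c = -0.9540 + 0.5480i → escape time 5
(row=3, col=5): c = -0.7400 + 0.5480i → escape time 6
(row=4, col=0): c = -1.8100 + 0.2940i → escape time 4
(row=4, col=1): c = -1.5960 + 0.2940i → escape time 4
(row=4, col=2): c = -1.3820 + 0.2940i → escape time 5
(row=4, col=3): c = -1.1680 + 0.2940i → escape time 9
(row=4, col=4): c = -0.9540 + 0.2940i → escape time 9
(row=4, col=5): c = -0.7400 + 0.2940i → escape time 9
(row=5, col=0): c = -1.8100 + 0.0400i → escape time 7
(row=5, col=1): c = -1.5960 + 0.0400i → escape time 8
(row=5, col=2): c = -1.3820 + 0.0400i → escape time 9
(row=5, col=3): c = -1.1680 + 0.0400i → escape time 9
(row=5, col=4): c = -0.9540 + 0.0400i → escape time 9
(row=5, col=5): c = -0.7400 + 0.0400i → escape time 9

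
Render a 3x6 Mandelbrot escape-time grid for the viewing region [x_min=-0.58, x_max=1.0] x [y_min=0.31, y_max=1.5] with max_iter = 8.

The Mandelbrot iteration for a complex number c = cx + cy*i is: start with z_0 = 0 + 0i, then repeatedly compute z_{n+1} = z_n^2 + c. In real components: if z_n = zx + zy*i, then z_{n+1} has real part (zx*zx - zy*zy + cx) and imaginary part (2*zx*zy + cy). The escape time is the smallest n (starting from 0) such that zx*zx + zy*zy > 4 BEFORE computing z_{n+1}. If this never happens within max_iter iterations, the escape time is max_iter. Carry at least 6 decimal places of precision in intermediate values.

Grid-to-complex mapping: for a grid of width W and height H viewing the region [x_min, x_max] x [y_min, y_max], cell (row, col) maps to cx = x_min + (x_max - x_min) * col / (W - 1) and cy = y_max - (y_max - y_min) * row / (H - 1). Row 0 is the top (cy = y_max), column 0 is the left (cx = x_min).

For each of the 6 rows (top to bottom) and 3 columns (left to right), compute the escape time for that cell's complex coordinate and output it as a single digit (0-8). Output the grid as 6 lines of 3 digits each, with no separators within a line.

(row=0, col=0): c = -0.5800 + 1.5000i → escape time 2
(row=0, col=1): c = 0.2100 + 1.5000i → escape time 2
(row=0, col=2): c = 1.0000 + 1.5000i → escape time 2
(row=1, col=0): c = -0.5800 + 1.2620i → escape time 3
(row=1, col=1): c = 0.2100 + 1.2620i → escape time 2
(row=1, col=2): c = 1.0000 + 1.2620i → escape time 2
(row=2, col=0): c = -0.5800 + 1.0240i → escape time 4
(row=2, col=1): c = 0.2100 + 1.0240i → escape time 4
(row=2, col=2): c = 1.0000 + 1.0240i → escape time 2
(row=3, col=0): c = -0.5800 + 0.7860i → escape time 5
(row=3, col=1): c = 0.2100 + 0.7860i → escape time 5
(row=3, col=2): c = 1.0000 + 0.7860i → escape time 2
(row=4, col=0): c = -0.5800 + 0.5480i → escape time 8
(row=4, col=1): c = 0.2100 + 0.5480i → escape time 8
(row=4, col=2): c = 1.0000 + 0.5480i → escape time 2
(row=5, col=0): c = -0.5800 + 0.3100i → escape time 8
(row=5, col=1): c = 0.2100 + 0.3100i → escape time 8
(row=5, col=2): c = 1.0000 + 0.3100i → escape time 2

Answer: 222
322
442
552
882
882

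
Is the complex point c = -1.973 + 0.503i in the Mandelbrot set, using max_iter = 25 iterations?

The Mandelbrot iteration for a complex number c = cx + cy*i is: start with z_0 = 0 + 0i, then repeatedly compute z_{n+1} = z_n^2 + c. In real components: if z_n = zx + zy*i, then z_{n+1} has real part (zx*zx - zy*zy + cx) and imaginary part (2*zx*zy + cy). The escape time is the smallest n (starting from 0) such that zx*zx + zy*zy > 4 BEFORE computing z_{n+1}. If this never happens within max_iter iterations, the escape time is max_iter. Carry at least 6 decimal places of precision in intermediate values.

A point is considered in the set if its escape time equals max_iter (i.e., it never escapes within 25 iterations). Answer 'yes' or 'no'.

z_0 = 0 + 0i, c = -1.9730 + 0.5030i
Iter 1: z = -1.9730 + 0.5030i, |z|^2 = 4.1457
Escaped at iteration 1

Answer: no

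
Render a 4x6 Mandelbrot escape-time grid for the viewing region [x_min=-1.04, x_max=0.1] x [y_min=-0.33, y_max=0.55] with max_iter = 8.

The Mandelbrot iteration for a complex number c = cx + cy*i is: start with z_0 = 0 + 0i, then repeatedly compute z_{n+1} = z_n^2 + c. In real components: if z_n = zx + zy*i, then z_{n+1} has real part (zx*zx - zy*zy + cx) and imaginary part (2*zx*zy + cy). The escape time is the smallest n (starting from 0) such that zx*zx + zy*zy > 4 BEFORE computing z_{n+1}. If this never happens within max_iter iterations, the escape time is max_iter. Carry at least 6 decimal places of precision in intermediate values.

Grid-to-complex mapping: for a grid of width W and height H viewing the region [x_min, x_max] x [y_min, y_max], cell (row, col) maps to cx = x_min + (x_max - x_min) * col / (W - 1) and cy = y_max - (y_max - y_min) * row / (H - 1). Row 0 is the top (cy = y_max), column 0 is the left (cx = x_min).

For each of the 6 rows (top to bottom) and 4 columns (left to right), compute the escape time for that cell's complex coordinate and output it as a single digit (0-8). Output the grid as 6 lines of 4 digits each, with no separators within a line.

Answer: 5888
8888
8888
8888
8888
8888

Derivation:
(row=0, col=0): c = -1.0400 + 0.5500i → escape time 5
(row=0, col=1): c = -0.6600 + 0.5500i → escape time 8
(row=0, col=2): c = -0.2800 + 0.5500i → escape time 8
(row=0, col=3): c = 0.1000 + 0.5500i → escape time 8
(row=1, col=0): c = -1.0400 + 0.3740i → escape time 8
(row=1, col=1): c = -0.6600 + 0.3740i → escape time 8
(row=1, col=2): c = -0.2800 + 0.3740i → escape time 8
(row=1, col=3): c = 0.1000 + 0.3740i → escape time 8
(row=2, col=0): c = -1.0400 + 0.1980i → escape time 8
(row=2, col=1): c = -0.6600 + 0.1980i → escape time 8
(row=2, col=2): c = -0.2800 + 0.1980i → escape time 8
(row=2, col=3): c = 0.1000 + 0.1980i → escape time 8
(row=3, col=0): c = -1.0400 + 0.0220i → escape time 8
(row=3, col=1): c = -0.6600 + 0.0220i → escape time 8
(row=3, col=2): c = -0.2800 + 0.0220i → escape time 8
(row=3, col=3): c = 0.1000 + 0.0220i → escape time 8
(row=4, col=0): c = -1.0400 + -0.1540i → escape time 8
(row=4, col=1): c = -0.6600 + -0.1540i → escape time 8
(row=4, col=2): c = -0.2800 + -0.1540i → escape time 8
(row=4, col=3): c = 0.1000 + -0.1540i → escape time 8
(row=5, col=0): c = -1.0400 + -0.3300i → escape time 8
(row=5, col=1): c = -0.6600 + -0.3300i → escape time 8
(row=5, col=2): c = -0.2800 + -0.3300i → escape time 8
(row=5, col=3): c = 0.1000 + -0.3300i → escape time 8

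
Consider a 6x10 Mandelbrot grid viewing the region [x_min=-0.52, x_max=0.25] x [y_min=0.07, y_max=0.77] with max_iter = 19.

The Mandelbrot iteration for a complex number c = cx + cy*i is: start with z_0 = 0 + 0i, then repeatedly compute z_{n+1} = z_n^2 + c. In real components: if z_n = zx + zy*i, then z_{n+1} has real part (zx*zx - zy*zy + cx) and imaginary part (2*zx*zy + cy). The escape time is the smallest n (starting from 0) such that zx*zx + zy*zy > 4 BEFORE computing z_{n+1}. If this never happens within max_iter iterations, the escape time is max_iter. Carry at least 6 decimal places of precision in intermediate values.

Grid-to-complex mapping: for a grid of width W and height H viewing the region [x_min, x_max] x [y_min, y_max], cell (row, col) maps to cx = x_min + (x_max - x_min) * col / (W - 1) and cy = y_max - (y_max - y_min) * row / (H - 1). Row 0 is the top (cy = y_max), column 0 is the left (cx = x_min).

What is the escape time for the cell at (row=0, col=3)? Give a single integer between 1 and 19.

Answer: 19

Derivation:
z_0 = 0 + 0i, c = -0.0580 + 0.7700i
Iter 1: z = -0.0580 + 0.7700i, |z|^2 = 0.5963
Iter 2: z = -0.6475 + 0.6807i, |z|^2 = 0.8826
Iter 3: z = -0.1020 + -0.1115i, |z|^2 = 0.0228
Iter 4: z = -0.0600 + 0.7928i, |z|^2 = 0.6321
Iter 5: z = -0.6829 + 0.6748i, |z|^2 = 0.9217
Iter 6: z = -0.0471 + -0.1516i, |z|^2 = 0.0252
Iter 7: z = -0.0788 + 0.7843i, |z|^2 = 0.6213
Iter 8: z = -0.6669 + 0.6464i, |z|^2 = 0.8626
Iter 9: z = -0.0312 + -0.0922i, |z|^2 = 0.0095
Iter 10: z = -0.0655 + 0.7757i, |z|^2 = 0.6061
Iter 11: z = -0.6555 + 0.6683i, |z|^2 = 0.8763
Iter 12: z = -0.0750 + -0.1062i, |z|^2 = 0.0169
Iter 13: z = -0.0636 + 0.7859i, |z|^2 = 0.6217
Iter 14: z = -0.6716 + 0.6700i, |z|^2 = 0.8999
Iter 15: z = -0.0558 + -0.1299i, |z|^2 = 0.0200
Iter 16: z = -0.0718 + 0.7845i, |z|^2 = 0.6206
Iter 17: z = -0.6683 + 0.6574i, |z|^2 = 0.8788
Iter 18: z = -0.0436 + -0.1086i, |z|^2 = 0.0137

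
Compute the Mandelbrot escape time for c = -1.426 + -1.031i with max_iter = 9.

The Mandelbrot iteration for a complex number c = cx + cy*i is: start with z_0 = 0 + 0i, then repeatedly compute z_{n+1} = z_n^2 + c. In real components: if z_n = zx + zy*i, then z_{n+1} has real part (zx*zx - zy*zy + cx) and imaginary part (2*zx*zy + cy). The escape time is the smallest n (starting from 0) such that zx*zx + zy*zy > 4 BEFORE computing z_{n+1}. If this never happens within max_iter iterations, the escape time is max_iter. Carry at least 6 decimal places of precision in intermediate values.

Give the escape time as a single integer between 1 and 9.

Answer: 3

Derivation:
z_0 = 0 + 0i, c = -1.4260 + -1.0310i
Iter 1: z = -1.4260 + -1.0310i, |z|^2 = 3.0964
Iter 2: z = -0.4555 + 1.9094i, |z|^2 = 3.8533
Iter 3: z = -4.8644 + -2.7704i, |z|^2 = 31.3375
Escaped at iteration 3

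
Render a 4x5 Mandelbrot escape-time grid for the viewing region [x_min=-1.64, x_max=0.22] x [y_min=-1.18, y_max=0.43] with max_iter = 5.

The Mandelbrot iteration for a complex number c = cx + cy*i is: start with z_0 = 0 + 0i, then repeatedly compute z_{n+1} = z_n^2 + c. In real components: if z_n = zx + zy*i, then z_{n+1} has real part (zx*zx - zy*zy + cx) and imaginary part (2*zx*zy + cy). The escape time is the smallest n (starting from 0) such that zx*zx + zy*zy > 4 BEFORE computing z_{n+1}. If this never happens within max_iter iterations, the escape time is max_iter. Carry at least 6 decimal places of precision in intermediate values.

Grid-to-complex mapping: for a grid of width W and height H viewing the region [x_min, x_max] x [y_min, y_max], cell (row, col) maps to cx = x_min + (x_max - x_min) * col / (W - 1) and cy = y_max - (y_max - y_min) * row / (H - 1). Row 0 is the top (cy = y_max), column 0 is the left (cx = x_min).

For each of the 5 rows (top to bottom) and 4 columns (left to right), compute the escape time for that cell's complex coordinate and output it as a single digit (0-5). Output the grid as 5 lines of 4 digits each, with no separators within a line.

(row=0, col=0): c = -1.6400 + 0.4300i → escape time 3
(row=0, col=1): c = -1.0200 + 0.4300i → escape time 5
(row=0, col=2): c = -0.4000 + 0.4300i → escape time 5
(row=0, col=3): c = 0.2200 + 0.4300i → escape time 5
(row=1, col=0): c = -1.6400 + 0.0275i → escape time 5
(row=1, col=1): c = -1.0200 + 0.0275i → escape time 5
(row=1, col=2): c = -0.4000 + 0.0275i → escape time 5
(row=1, col=3): c = 0.2200 + 0.0275i → escape time 5
(row=2, col=0): c = -1.6400 + -0.3750i → escape time 4
(row=2, col=1): c = -1.0200 + -0.3750i → escape time 5
(row=2, col=2): c = -0.4000 + -0.3750i → escape time 5
(row=2, col=3): c = 0.2200 + -0.3750i → escape time 5
(row=3, col=0): c = -1.6400 + -0.7775i → escape time 3
(row=3, col=1): c = -1.0200 + -0.7775i → escape time 3
(row=3, col=2): c = -0.4000 + -0.7775i → escape time 5
(row=3, col=3): c = 0.2200 + -0.7775i → escape time 5
(row=4, col=0): c = -1.6400 + -1.1800i → escape time 1
(row=4, col=1): c = -1.0200 + -1.1800i → escape time 3
(row=4, col=2): c = -0.4000 + -1.1800i → escape time 3
(row=4, col=3): c = 0.2200 + -1.1800i → escape time 2

Answer: 3555
5555
4555
3355
1332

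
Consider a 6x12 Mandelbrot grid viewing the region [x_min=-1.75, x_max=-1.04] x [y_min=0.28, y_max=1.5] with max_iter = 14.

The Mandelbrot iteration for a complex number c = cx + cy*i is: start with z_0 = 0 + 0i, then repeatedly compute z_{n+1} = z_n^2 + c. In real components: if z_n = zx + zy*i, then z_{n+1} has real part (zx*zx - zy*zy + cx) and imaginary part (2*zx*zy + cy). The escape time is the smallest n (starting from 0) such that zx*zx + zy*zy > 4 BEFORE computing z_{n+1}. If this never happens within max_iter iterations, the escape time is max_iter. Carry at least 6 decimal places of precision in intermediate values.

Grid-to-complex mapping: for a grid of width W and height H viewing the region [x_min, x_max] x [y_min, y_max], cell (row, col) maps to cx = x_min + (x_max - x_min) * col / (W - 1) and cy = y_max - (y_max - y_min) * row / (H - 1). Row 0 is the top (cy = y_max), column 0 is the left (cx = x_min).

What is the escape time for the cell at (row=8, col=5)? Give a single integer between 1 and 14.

z_0 = 0 + 0i, c = -1.0400 + 0.6127i
Iter 1: z = -1.0400 + 0.6127i, |z|^2 = 1.4570
Iter 2: z = -0.3338 + -0.6617i, |z|^2 = 0.5494
Iter 3: z = -1.3665 + 1.0546i, |z|^2 = 2.9793
Iter 4: z = -0.2849 + -2.2693i, |z|^2 = 5.2308
Escaped at iteration 4

Answer: 4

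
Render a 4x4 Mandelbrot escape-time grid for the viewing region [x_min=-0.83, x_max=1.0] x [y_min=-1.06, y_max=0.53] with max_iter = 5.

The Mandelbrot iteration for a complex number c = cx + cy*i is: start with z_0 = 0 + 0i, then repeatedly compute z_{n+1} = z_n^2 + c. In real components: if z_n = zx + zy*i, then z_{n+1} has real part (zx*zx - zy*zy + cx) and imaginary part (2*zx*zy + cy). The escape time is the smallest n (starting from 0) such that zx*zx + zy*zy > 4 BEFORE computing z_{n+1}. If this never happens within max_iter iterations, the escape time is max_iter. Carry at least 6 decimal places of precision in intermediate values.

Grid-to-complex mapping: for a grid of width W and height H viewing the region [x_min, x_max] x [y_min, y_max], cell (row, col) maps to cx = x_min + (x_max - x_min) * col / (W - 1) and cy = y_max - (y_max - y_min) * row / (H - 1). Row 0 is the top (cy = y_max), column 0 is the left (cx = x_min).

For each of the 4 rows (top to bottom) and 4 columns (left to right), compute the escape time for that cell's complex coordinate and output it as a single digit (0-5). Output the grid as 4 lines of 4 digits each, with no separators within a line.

Answer: 5552
5553
5552
3532

Derivation:
(row=0, col=0): c = -0.8300 + 0.5300i → escape time 5
(row=0, col=1): c = -0.2200 + 0.5300i → escape time 5
(row=0, col=2): c = 0.3900 + 0.5300i → escape time 5
(row=0, col=3): c = 1.0000 + 0.5300i → escape time 2
(row=1, col=0): c = -0.8300 + 0.0000i → escape time 5
(row=1, col=1): c = -0.2200 + 0.0000i → escape time 5
(row=1, col=2): c = 0.3900 + 0.0000i → escape time 5
(row=1, col=3): c = 1.0000 + 0.0000i → escape time 3
(row=2, col=0): c = -0.8300 + -0.5300i → escape time 5
(row=2, col=1): c = -0.2200 + -0.5300i → escape time 5
(row=2, col=2): c = 0.3900 + -0.5300i → escape time 5
(row=2, col=3): c = 1.0000 + -0.5300i → escape time 2
(row=3, col=0): c = -0.8300 + -1.0600i → escape time 3
(row=3, col=1): c = -0.2200 + -1.0600i → escape time 5
(row=3, col=2): c = 0.3900 + -1.0600i → escape time 3
(row=3, col=3): c = 1.0000 + -1.0600i → escape time 2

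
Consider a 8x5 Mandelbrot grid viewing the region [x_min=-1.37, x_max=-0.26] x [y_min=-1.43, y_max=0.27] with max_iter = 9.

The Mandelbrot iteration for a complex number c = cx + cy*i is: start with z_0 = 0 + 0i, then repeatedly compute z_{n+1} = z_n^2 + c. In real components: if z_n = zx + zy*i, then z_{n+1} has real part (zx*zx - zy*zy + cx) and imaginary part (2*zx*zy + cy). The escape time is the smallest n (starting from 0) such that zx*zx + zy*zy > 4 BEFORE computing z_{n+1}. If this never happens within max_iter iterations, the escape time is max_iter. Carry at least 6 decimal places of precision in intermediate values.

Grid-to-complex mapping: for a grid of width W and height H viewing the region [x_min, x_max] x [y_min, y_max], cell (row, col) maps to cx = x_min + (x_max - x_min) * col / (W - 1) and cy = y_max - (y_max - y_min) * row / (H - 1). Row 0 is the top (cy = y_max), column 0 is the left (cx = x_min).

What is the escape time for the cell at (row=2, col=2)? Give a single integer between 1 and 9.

Answer: 4

Derivation:
z_0 = 0 + 0i, c = -1.0529 + -0.5800i
Iter 1: z = -1.0529 + -0.5800i, |z|^2 = 1.4449
Iter 2: z = -0.2807 + 0.6413i, |z|^2 = 0.4901
Iter 3: z = -1.3853 + -0.9401i, |z|^2 = 2.8029
Iter 4: z = -0.0175 + 2.0247i, |z|^2 = 4.0996
Escaped at iteration 4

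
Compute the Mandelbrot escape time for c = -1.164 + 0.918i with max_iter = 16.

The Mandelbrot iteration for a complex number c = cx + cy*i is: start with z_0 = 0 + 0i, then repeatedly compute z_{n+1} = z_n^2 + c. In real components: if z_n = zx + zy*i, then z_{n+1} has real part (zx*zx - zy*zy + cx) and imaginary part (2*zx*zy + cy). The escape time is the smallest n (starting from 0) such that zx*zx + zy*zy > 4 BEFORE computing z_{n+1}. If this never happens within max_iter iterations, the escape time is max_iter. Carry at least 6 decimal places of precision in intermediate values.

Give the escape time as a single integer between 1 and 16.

Answer: 3

Derivation:
z_0 = 0 + 0i, c = -1.1640 + 0.9180i
Iter 1: z = -1.1640 + 0.9180i, |z|^2 = 2.1976
Iter 2: z = -0.6518 + -1.2191i, |z|^2 = 1.9111
Iter 3: z = -2.2253 + 2.5073i, |z|^2 = 11.2386
Escaped at iteration 3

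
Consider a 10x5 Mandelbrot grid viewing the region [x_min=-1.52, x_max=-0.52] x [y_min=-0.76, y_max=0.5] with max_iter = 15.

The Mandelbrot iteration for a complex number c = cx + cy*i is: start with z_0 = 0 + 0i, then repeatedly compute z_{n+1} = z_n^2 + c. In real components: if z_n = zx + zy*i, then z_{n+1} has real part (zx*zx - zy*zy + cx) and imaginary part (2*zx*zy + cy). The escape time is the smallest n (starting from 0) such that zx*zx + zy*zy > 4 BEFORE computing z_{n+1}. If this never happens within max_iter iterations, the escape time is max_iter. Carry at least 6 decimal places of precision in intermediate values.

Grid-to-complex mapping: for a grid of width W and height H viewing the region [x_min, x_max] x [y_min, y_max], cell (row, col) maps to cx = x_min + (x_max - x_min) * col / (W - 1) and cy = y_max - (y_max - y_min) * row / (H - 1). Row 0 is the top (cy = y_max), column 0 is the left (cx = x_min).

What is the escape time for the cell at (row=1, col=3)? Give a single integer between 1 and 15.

z_0 = 0 + 0i, c = -1.1867 + 0.1850i
Iter 1: z = -1.1867 + 0.1850i, |z|^2 = 1.4424
Iter 2: z = 0.1873 + -0.2541i, |z|^2 = 0.0996
Iter 3: z = -1.2161 + 0.0898i, |z|^2 = 1.4871
Iter 4: z = 0.2843 + -0.0335i, |z|^2 = 0.0819
Iter 5: z = -1.1070 + 0.1660i, |z|^2 = 1.2530
Iter 6: z = 0.0112 + -0.1824i, |z|^2 = 0.0334
Iter 7: z = -1.2198 + 0.1809i, |z|^2 = 1.5207
Iter 8: z = 0.2686 + -0.2564i, |z|^2 = 0.1378
Iter 9: z = -1.1803 + 0.0473i, |z|^2 = 1.3953
Iter 10: z = 0.2041 + 0.0733i, |z|^2 = 0.0470
Iter 11: z = -1.1504 + 0.2149i, |z|^2 = 1.3696
Iter 12: z = 0.0905 + -0.3095i, |z|^2 = 0.1040
Iter 13: z = -1.2743 + 0.1290i, |z|^2 = 1.6404
Iter 14: z = 0.4205 + -0.1437i, |z|^2 = 0.1974

Answer: 15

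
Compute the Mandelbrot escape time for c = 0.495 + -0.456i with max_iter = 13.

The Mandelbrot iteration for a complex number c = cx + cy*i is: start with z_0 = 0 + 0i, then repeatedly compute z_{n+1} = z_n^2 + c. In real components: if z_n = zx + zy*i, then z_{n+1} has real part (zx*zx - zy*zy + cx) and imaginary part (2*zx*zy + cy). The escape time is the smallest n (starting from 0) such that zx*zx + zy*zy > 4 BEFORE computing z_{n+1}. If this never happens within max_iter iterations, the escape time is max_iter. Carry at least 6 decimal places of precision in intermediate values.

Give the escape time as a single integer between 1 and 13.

Answer: 5

Derivation:
z_0 = 0 + 0i, c = 0.4950 + -0.4560i
Iter 1: z = 0.4950 + -0.4560i, |z|^2 = 0.4530
Iter 2: z = 0.5321 + -0.9074i, |z|^2 = 1.1066
Iter 3: z = -0.0453 + -1.4217i, |z|^2 = 2.0232
Iter 4: z = -1.5241 + -0.3271i, |z|^2 = 2.4299
Iter 5: z = 2.7109 + 0.5411i, |z|^2 = 7.6419
Escaped at iteration 5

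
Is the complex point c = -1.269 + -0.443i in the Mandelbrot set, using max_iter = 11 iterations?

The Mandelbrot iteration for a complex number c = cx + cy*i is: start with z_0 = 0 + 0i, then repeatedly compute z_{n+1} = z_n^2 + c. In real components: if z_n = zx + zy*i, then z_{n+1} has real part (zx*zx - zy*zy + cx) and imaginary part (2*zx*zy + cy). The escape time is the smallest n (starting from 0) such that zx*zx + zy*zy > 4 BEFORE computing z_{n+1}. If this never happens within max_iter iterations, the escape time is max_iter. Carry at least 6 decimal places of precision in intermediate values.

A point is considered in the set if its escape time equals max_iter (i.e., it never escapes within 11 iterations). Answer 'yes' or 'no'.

z_0 = 0 + 0i, c = -1.2690 + -0.4430i
Iter 1: z = -1.2690 + -0.4430i, |z|^2 = 1.8066
Iter 2: z = 0.1451 + 0.6813i, |z|^2 = 0.4853
Iter 3: z = -1.7122 + -0.2453i, |z|^2 = 2.9916
Iter 4: z = 1.6023 + 0.3968i, |z|^2 = 2.7250
Iter 5: z = 1.1410 + 0.8288i, |z|^2 = 1.9887
Iter 6: z = -0.6540 + 1.4482i, |z|^2 = 2.5251
Iter 7: z = -2.9386 + -2.3373i, |z|^2 = 14.0987
Escaped at iteration 7

Answer: no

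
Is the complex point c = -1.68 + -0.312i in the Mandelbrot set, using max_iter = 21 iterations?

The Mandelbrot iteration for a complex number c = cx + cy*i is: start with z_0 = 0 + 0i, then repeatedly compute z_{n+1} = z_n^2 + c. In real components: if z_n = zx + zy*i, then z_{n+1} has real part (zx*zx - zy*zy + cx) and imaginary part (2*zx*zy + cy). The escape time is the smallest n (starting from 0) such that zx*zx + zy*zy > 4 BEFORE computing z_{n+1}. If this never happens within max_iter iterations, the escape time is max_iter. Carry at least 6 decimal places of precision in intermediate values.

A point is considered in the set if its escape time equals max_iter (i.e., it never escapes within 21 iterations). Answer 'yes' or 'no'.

z_0 = 0 + 0i, c = -1.6800 + -0.3120i
Iter 1: z = -1.6800 + -0.3120i, |z|^2 = 2.9197
Iter 2: z = 1.0451 + 0.7363i, |z|^2 = 1.6343
Iter 3: z = -1.1300 + 1.2270i, |z|^2 = 2.7825
Iter 4: z = -1.9086 + -3.0851i, |z|^2 = 13.1602
Escaped at iteration 4

Answer: no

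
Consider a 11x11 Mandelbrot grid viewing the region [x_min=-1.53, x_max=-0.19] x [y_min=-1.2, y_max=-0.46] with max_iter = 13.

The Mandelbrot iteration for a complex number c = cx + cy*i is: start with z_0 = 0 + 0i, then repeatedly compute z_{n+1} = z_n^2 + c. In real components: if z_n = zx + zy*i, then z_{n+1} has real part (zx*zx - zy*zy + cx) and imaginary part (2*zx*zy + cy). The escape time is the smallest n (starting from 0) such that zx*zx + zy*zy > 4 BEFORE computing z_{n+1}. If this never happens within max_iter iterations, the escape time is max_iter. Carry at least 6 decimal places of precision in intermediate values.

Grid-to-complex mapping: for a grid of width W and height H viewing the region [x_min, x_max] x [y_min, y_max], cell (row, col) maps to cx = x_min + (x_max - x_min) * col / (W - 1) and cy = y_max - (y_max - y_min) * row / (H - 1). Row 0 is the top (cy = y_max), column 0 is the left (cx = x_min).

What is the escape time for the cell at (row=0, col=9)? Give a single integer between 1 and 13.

Answer: 13

Derivation:
z_0 = 0 + 0i, c = -0.3240 + -0.4600i
Iter 1: z = -0.3240 + -0.4600i, |z|^2 = 0.3166
Iter 2: z = -0.4306 + -0.1619i, |z|^2 = 0.2117
Iter 3: z = -0.1648 + -0.3205i, |z|^2 = 0.1299
Iter 4: z = -0.3996 + -0.3544i, |z|^2 = 0.2852
Iter 5: z = -0.2899 + -0.1768i, |z|^2 = 0.1153
Iter 6: z = -0.2712 + -0.3575i, |z|^2 = 0.2014
Iter 7: z = -0.3782 + -0.2661i, |z|^2 = 0.2139
Iter 8: z = -0.2517 + -0.2587i, |z|^2 = 0.1303
Iter 9: z = -0.3276 + -0.3297i, |z|^2 = 0.2160
Iter 10: z = -0.3254 + -0.2440i, |z|^2 = 0.1654
Iter 11: z = -0.2776 + -0.3012i, |z|^2 = 0.1678
Iter 12: z = -0.3377 + -0.2928i, |z|^2 = 0.1997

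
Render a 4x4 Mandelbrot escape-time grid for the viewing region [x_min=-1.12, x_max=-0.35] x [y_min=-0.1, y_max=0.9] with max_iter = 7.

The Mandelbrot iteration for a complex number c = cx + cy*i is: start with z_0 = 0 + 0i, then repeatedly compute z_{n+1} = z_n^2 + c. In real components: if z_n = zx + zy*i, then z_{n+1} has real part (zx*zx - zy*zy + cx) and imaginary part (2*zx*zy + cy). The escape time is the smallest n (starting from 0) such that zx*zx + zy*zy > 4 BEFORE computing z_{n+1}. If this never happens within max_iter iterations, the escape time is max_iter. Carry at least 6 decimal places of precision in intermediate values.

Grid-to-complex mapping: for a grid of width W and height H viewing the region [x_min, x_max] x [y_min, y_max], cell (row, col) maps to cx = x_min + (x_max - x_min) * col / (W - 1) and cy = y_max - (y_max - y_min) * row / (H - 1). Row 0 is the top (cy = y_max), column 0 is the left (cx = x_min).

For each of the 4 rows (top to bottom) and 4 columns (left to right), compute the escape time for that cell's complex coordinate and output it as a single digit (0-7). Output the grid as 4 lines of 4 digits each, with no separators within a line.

Answer: 3345
4577
7777
7777

Derivation:
(row=0, col=0): c = -1.1200 + 0.9000i → escape time 3
(row=0, col=1): c = -0.8633 + 0.9000i → escape time 3
(row=0, col=2): c = -0.6067 + 0.9000i → escape time 4
(row=0, col=3): c = -0.3500 + 0.9000i → escape time 5
(row=1, col=0): c = -1.1200 + 0.5667i → escape time 4
(row=1, col=1): c = -0.8633 + 0.5667i → escape time 5
(row=1, col=2): c = -0.6067 + 0.5667i → escape time 7
(row=1, col=3): c = -0.3500 + 0.5667i → escape time 7
(row=2, col=0): c = -1.1200 + 0.2333i → escape time 7
(row=2, col=1): c = -0.8633 + 0.2333i → escape time 7
(row=2, col=2): c = -0.6067 + 0.2333i → escape time 7
(row=2, col=3): c = -0.3500 + 0.2333i → escape time 7
(row=3, col=0): c = -1.1200 + -0.1000i → escape time 7
(row=3, col=1): c = -0.8633 + -0.1000i → escape time 7
(row=3, col=2): c = -0.6067 + -0.1000i → escape time 7
(row=3, col=3): c = -0.3500 + -0.1000i → escape time 7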